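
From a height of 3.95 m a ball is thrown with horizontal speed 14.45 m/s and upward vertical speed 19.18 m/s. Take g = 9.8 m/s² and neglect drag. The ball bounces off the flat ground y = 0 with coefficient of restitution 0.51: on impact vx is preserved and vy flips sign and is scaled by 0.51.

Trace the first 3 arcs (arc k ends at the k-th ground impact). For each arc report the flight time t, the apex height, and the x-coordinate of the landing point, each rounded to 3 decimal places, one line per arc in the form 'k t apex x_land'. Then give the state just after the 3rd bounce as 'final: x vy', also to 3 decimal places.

Arc 1: start y=3.950, vy=19.180 → t=4.110, apex=22.719, x_land=59.395, impact vy=-21.102
  bounce: vy ← 0.51·21.102 = 10.762
Arc 2: start y=0.000, vy=10.762 → t=2.196, apex=5.909, x_land=91.132, impact vy=-10.762
  bounce: vy ← 0.51·10.762 = 5.489
Arc 3: start y=0.000, vy=5.489 → t=1.120, apex=1.537, x_land=107.318, impact vy=-5.489
  bounce: vy ← 0.51·5.489 = 2.799

1 4.110 22.719 59.395
2 2.196 5.909 91.132
3 1.120 1.537 107.318
final: 107.318 2.799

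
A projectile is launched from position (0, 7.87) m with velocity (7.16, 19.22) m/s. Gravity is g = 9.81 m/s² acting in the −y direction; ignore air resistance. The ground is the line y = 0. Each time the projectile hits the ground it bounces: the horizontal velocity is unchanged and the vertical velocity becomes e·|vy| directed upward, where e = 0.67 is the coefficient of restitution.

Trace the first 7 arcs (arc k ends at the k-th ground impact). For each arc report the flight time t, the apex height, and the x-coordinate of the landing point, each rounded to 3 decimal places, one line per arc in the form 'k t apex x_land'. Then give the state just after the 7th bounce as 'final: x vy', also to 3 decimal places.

1 4.292 26.698 30.733
2 3.126 11.985 53.117
3 2.095 5.380 68.114
4 1.403 2.415 78.162
5 0.940 1.084 84.894
6 0.630 0.487 89.405
7 0.422 0.218 92.427
final: 92.427 1.387

Arc 1: start y=7.870, vy=19.220 → t=4.292, apex=26.698, x_land=30.733, impact vy=-22.887
  bounce: vy ← 0.67·22.887 = 15.334
Arc 2: start y=0.000, vy=15.334 → t=3.126, apex=11.985, x_land=53.117, impact vy=-15.334
  bounce: vy ← 0.67·15.334 = 10.274
Arc 3: start y=0.000, vy=10.274 → t=2.095, apex=5.380, x_land=68.114, impact vy=-10.274
  bounce: vy ← 0.67·10.274 = 6.884
Arc 4: start y=0.000, vy=6.884 → t=1.403, apex=2.415, x_land=78.162, impact vy=-6.884
  bounce: vy ← 0.67·6.884 = 4.612
Arc 5: start y=0.000, vy=4.612 → t=0.940, apex=1.084, x_land=84.894, impact vy=-4.612
  bounce: vy ← 0.67·4.612 = 3.090
Arc 6: start y=0.000, vy=3.090 → t=0.630, apex=0.487, x_land=89.405, impact vy=-3.090
  bounce: vy ← 0.67·3.090 = 2.070
Arc 7: start y=0.000, vy=2.070 → t=0.422, apex=0.218, x_land=92.427, impact vy=-2.070
  bounce: vy ← 0.67·2.070 = 1.387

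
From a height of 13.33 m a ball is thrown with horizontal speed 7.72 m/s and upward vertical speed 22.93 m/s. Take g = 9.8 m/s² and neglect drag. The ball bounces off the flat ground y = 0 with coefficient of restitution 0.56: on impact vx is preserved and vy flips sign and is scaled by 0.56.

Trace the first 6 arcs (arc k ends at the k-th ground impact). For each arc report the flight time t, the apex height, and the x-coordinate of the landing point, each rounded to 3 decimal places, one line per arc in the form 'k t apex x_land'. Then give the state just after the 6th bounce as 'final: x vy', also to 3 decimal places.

Arc 1: start y=13.330, vy=22.930 → t=5.202, apex=40.156, x_land=40.163, impact vy=-28.054
  bounce: vy ← 0.56·28.054 = 15.710
Arc 2: start y=0.000, vy=15.710 → t=3.206, apex=12.593, x_land=64.915, impact vy=-15.710
  bounce: vy ← 0.56·15.710 = 8.798
Arc 3: start y=0.000, vy=8.798 → t=1.795, apex=3.949, x_land=78.776, impact vy=-8.798
  bounce: vy ← 0.56·8.798 = 4.927
Arc 4: start y=0.000, vy=4.927 → t=1.005, apex=1.238, x_land=86.539, impact vy=-4.927
  bounce: vy ← 0.56·4.927 = 2.759
Arc 5: start y=0.000, vy=2.759 → t=0.563, apex=0.388, x_land=90.886, impact vy=-2.759
  bounce: vy ← 0.56·2.759 = 1.545
Arc 6: start y=0.000, vy=1.545 → t=0.315, apex=0.122, x_land=93.320, impact vy=-1.545
  bounce: vy ← 0.56·1.545 = 0.865

1 5.202 40.156 40.163
2 3.206 12.593 64.915
3 1.795 3.949 78.776
4 1.005 1.238 86.539
5 0.563 0.388 90.886
6 0.315 0.122 93.320
final: 93.320 0.865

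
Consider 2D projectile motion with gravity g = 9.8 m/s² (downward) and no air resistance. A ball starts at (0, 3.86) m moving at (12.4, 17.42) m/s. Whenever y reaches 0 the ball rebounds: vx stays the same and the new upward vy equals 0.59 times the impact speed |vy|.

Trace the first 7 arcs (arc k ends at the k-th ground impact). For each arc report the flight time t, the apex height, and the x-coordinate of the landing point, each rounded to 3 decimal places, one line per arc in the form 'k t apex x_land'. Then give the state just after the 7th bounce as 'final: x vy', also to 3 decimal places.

Arc 1: start y=3.860, vy=17.420 → t=3.764, apex=19.342, x_land=46.678, impact vy=-19.471
  bounce: vy ← 0.59·19.471 = 11.488
Arc 2: start y=0.000, vy=11.488 → t=2.344, apex=6.733, x_land=75.749, impact vy=-11.488
  bounce: vy ← 0.59·11.488 = 6.778
Arc 3: start y=0.000, vy=6.778 → t=1.383, apex=2.344, x_land=92.901, impact vy=-6.778
  bounce: vy ← 0.59·6.778 = 3.999
Arc 4: start y=0.000, vy=3.999 → t=0.816, apex=0.816, x_land=103.021, impact vy=-3.999
  bounce: vy ← 0.59·3.999 = 2.359
Arc 5: start y=0.000, vy=2.359 → t=0.481, apex=0.284, x_land=108.991, impact vy=-2.359
  bounce: vy ← 0.59·2.359 = 1.392
Arc 6: start y=0.000, vy=1.392 → t=0.284, apex=0.099, x_land=112.514, impact vy=-1.392
  bounce: vy ← 0.59·1.392 = 0.821
Arc 7: start y=0.000, vy=0.821 → t=0.168, apex=0.034, x_land=114.592, impact vy=-0.821
  bounce: vy ← 0.59·0.821 = 0.485

1 3.764 19.342 46.678
2 2.344 6.733 75.749
3 1.383 2.344 92.901
4 0.816 0.816 103.021
5 0.481 0.284 108.991
6 0.284 0.099 112.514
7 0.168 0.034 114.592
final: 114.592 0.485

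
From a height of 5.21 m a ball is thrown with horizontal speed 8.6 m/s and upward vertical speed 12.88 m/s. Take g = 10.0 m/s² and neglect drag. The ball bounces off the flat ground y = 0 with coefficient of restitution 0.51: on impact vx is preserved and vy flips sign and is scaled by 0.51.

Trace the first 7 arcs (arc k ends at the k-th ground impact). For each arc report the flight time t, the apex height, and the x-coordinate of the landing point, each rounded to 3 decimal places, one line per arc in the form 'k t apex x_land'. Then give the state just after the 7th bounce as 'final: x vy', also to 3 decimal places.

Arc 1: start y=5.210, vy=12.880 → t=2.931, apex=13.505, x_land=25.211, impact vy=-16.435
  bounce: vy ← 0.51·16.435 = 8.382
Arc 2: start y=0.000, vy=8.382 → t=1.676, apex=3.513, x_land=39.627, impact vy=-8.382
  bounce: vy ← 0.51·8.382 = 4.275
Arc 3: start y=0.000, vy=4.275 → t=0.855, apex=0.914, x_land=46.979, impact vy=-4.275
  bounce: vy ← 0.51·4.275 = 2.180
Arc 4: start y=0.000, vy=2.180 → t=0.436, apex=0.238, x_land=50.729, impact vy=-2.180
  bounce: vy ← 0.51·2.180 = 1.112
Arc 5: start y=0.000, vy=1.112 → t=0.222, apex=0.062, x_land=52.641, impact vy=-1.112
  bounce: vy ← 0.51·1.112 = 0.567
Arc 6: start y=0.000, vy=0.567 → t=0.113, apex=0.016, x_land=53.617, impact vy=-0.567
  bounce: vy ← 0.51·0.567 = 0.289
Arc 7: start y=0.000, vy=0.289 → t=0.058, apex=0.004, x_land=54.114, impact vy=-0.289
  bounce: vy ← 0.51·0.289 = 0.147

1 2.931 13.505 25.211
2 1.676 3.513 39.627
3 0.855 0.914 46.979
4 0.436 0.238 50.729
5 0.222 0.062 52.641
6 0.113 0.016 53.617
7 0.058 0.004 54.114
final: 54.114 0.147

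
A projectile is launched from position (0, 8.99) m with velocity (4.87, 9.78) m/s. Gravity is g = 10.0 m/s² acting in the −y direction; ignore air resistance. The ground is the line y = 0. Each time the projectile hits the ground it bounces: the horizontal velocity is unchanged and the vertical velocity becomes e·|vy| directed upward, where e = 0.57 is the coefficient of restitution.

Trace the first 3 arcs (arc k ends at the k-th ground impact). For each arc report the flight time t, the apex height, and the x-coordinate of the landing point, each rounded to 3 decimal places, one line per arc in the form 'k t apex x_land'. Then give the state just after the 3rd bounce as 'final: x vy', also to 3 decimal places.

Arc 1: start y=8.990, vy=9.780 → t=2.638, apex=13.772, x_land=12.845, impact vy=-16.597
  bounce: vy ← 0.57·16.597 = 9.460
Arc 2: start y=0.000, vy=9.460 → t=1.892, apex=4.475, x_land=22.060, impact vy=-9.460
  bounce: vy ← 0.57·9.460 = 5.392
Arc 3: start y=0.000, vy=5.392 → t=1.078, apex=1.454, x_land=27.312, impact vy=-5.392
  bounce: vy ← 0.57·5.392 = 3.074

1 2.638 13.772 12.845
2 1.892 4.475 22.060
3 1.078 1.454 27.312
final: 27.312 3.074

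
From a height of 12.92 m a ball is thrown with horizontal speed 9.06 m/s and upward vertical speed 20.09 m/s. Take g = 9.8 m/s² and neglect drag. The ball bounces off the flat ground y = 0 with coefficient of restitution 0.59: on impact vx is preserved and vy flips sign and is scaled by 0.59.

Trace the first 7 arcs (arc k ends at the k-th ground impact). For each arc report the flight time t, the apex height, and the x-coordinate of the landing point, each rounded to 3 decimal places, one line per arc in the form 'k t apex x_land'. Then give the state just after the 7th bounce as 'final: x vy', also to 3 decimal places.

Arc 1: start y=12.920, vy=20.090 → t=4.665, apex=33.512, x_land=42.267, impact vy=-25.629
  bounce: vy ← 0.59·25.629 = 15.121
Arc 2: start y=0.000, vy=15.121 → t=3.086, apex=11.666, x_land=70.225, impact vy=-15.121
  bounce: vy ← 0.59·15.121 = 8.921
Arc 3: start y=0.000, vy=8.921 → t=1.821, apex=4.061, x_land=86.721, impact vy=-8.921
  bounce: vy ← 0.59·8.921 = 5.264
Arc 4: start y=0.000, vy=5.264 → t=1.074, apex=1.414, x_land=96.453, impact vy=-5.264
  bounce: vy ← 0.59·5.264 = 3.106
Arc 5: start y=0.000, vy=3.106 → t=0.634, apex=0.492, x_land=102.195, impact vy=-3.106
  bounce: vy ← 0.59·3.106 = 1.832
Arc 6: start y=0.000, vy=1.832 → t=0.374, apex=0.171, x_land=105.583, impact vy=-1.832
  bounce: vy ← 0.59·1.832 = 1.081
Arc 7: start y=0.000, vy=1.081 → t=0.221, apex=0.060, x_land=107.582, impact vy=-1.081
  bounce: vy ← 0.59·1.081 = 0.638

1 4.665 33.512 42.267
2 3.086 11.666 70.225
3 1.821 4.061 86.721
4 1.074 1.414 96.453
5 0.634 0.492 102.195
6 0.374 0.171 105.583
7 0.221 0.060 107.582
final: 107.582 0.638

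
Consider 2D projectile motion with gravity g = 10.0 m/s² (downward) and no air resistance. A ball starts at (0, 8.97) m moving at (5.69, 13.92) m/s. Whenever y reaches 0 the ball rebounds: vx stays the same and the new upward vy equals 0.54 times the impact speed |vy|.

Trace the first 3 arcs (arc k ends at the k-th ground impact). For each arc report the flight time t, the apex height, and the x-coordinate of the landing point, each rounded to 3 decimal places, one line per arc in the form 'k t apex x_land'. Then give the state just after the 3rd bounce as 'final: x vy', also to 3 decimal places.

Arc 1: start y=8.970, vy=13.920 → t=3.324, apex=18.658, x_land=18.912, impact vy=-19.318
  bounce: vy ← 0.54·19.318 = 10.431
Arc 2: start y=0.000, vy=10.431 → t=2.086, apex=5.441, x_land=30.783, impact vy=-10.431
  bounce: vy ← 0.54·10.431 = 5.633
Arc 3: start y=0.000, vy=5.633 → t=1.127, apex=1.587, x_land=37.193, impact vy=-5.633
  bounce: vy ← 0.54·5.633 = 3.042

1 3.324 18.658 18.912
2 2.086 5.441 30.783
3 1.127 1.587 37.193
final: 37.193 3.042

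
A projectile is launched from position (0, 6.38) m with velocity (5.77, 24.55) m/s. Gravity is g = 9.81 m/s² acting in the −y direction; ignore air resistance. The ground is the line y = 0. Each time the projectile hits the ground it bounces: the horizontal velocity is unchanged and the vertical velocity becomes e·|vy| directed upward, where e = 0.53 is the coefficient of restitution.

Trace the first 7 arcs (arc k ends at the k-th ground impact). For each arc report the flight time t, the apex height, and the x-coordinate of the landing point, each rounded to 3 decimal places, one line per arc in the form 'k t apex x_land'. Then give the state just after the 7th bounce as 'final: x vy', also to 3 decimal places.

Arc 1: start y=6.380, vy=24.550 → t=5.253, apex=37.099, x_land=30.308, impact vy=-26.979
  bounce: vy ← 0.53·26.979 = 14.299
Arc 2: start y=0.000, vy=14.299 → t=2.915, apex=10.421, x_land=47.129, impact vy=-14.299
  bounce: vy ← 0.53·14.299 = 7.578
Arc 3: start y=0.000, vy=7.578 → t=1.545, apex=2.927, x_land=56.044, impact vy=-7.578
  bounce: vy ← 0.53·7.578 = 4.017
Arc 4: start y=0.000, vy=4.017 → t=0.819, apex=0.822, x_land=60.769, impact vy=-4.017
  bounce: vy ← 0.53·4.017 = 2.129
Arc 5: start y=0.000, vy=2.129 → t=0.434, apex=0.231, x_land=63.273, impact vy=-2.129
  bounce: vy ← 0.53·2.129 = 1.128
Arc 6: start y=0.000, vy=1.128 → t=0.230, apex=0.065, x_land=64.600, impact vy=-1.128
  bounce: vy ← 0.53·1.128 = 0.598
Arc 7: start y=0.000, vy=0.598 → t=0.122, apex=0.018, x_land=65.304, impact vy=-0.598
  bounce: vy ← 0.53·0.598 = 0.317

1 5.253 37.099 30.308
2 2.915 10.421 47.129
3 1.545 2.927 56.044
4 0.819 0.822 60.769
5 0.434 0.231 63.273
6 0.230 0.065 64.600
7 0.122 0.018 65.304
final: 65.304 0.317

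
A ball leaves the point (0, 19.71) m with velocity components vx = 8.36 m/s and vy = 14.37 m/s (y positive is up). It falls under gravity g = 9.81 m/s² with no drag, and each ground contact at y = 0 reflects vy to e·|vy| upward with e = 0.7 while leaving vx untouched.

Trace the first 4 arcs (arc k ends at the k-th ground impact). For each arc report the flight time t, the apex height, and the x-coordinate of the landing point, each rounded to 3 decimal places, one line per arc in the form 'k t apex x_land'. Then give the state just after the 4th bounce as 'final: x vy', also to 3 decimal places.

Arc 1: start y=19.710, vy=14.370 → t=3.948, apex=30.235, x_land=33.002, impact vy=-24.356
  bounce: vy ← 0.7·24.356 = 17.049
Arc 2: start y=0.000, vy=17.049 → t=3.476, apex=14.815, x_land=62.060, impact vy=-17.049
  bounce: vy ← 0.7·17.049 = 11.934
Arc 3: start y=0.000, vy=11.934 → t=2.433, apex=7.259, x_land=82.401, impact vy=-11.934
  bounce: vy ← 0.7·11.934 = 8.354
Arc 4: start y=0.000, vy=8.354 → t=1.703, apex=3.557, x_land=96.639, impact vy=-8.354
  bounce: vy ← 0.7·8.354 = 5.848

1 3.948 30.235 33.002
2 3.476 14.815 62.060
3 2.433 7.259 82.401
4 1.703 3.557 96.639
final: 96.639 5.848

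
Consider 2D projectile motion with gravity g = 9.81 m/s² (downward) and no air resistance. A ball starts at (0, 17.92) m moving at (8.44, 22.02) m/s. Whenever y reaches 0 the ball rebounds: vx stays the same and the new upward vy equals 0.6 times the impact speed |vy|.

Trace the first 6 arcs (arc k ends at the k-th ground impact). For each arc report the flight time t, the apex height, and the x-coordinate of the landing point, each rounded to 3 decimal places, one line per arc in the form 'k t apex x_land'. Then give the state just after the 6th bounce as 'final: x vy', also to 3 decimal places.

Arc 1: start y=17.920, vy=22.020 → t=5.193, apex=42.634, x_land=43.828, impact vy=-28.922
  bounce: vy ← 0.6·28.922 = 17.353
Arc 2: start y=0.000, vy=17.353 → t=3.538, apex=15.348, x_land=73.687, impact vy=-17.353
  bounce: vy ← 0.6·17.353 = 10.412
Arc 3: start y=0.000, vy=10.412 → t=2.123, apex=5.525, x_land=91.603, impact vy=-10.412
  bounce: vy ← 0.6·10.412 = 6.247
Arc 4: start y=0.000, vy=6.247 → t=1.274, apex=1.989, x_land=102.352, impact vy=-6.247
  bounce: vy ← 0.6·6.247 = 3.748
Arc 5: start y=0.000, vy=3.748 → t=0.764, apex=0.716, x_land=108.802, impact vy=-3.748
  bounce: vy ← 0.6·3.748 = 2.249
Arc 6: start y=0.000, vy=2.249 → t=0.459, apex=0.258, x_land=112.671, impact vy=-2.249
  bounce: vy ← 0.6·2.249 = 1.349

1 5.193 42.634 43.828
2 3.538 15.348 73.687
3 2.123 5.525 91.603
4 1.274 1.989 102.352
5 0.764 0.716 108.802
6 0.459 0.258 112.671
final: 112.671 1.349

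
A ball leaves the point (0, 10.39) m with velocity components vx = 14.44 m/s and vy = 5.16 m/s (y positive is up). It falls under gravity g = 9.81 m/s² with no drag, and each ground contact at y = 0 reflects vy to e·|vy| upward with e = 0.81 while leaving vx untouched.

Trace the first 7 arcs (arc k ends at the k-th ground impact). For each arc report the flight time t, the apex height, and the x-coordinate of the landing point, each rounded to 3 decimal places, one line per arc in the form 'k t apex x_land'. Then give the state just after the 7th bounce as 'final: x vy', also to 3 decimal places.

Arc 1: start y=10.390, vy=5.160 → t=2.074, apex=11.747, x_land=29.942, impact vy=-15.181
  bounce: vy ← 0.81·15.181 = 12.297
Arc 2: start y=0.000, vy=12.297 → t=2.507, apex=7.707, x_land=66.144, impact vy=-12.297
  bounce: vy ← 0.81·12.297 = 9.961
Arc 3: start y=0.000, vy=9.961 → t=2.031, apex=5.057, x_land=95.467, impact vy=-9.961
  bounce: vy ← 0.81·9.961 = 8.068
Arc 4: start y=0.000, vy=8.068 → t=1.645, apex=3.318, x_land=119.219, impact vy=-8.068
  bounce: vy ← 0.81·8.068 = 6.535
Arc 5: start y=0.000, vy=6.535 → t=1.332, apex=2.177, x_land=138.458, impact vy=-6.535
  bounce: vy ← 0.81·6.535 = 5.293
Arc 6: start y=0.000, vy=5.293 → t=1.079, apex=1.428, x_land=154.041, impact vy=-5.293
  bounce: vy ← 0.81·5.293 = 4.288
Arc 7: start y=0.000, vy=4.288 → t=0.874, apex=0.937, x_land=166.664, impact vy=-4.288
  bounce: vy ← 0.81·4.288 = 3.473

1 2.074 11.747 29.942
2 2.507 7.707 66.144
3 2.031 5.057 95.467
4 1.645 3.318 119.219
5 1.332 2.177 138.458
6 1.079 1.428 154.041
7 0.874 0.937 166.664
final: 166.664 3.473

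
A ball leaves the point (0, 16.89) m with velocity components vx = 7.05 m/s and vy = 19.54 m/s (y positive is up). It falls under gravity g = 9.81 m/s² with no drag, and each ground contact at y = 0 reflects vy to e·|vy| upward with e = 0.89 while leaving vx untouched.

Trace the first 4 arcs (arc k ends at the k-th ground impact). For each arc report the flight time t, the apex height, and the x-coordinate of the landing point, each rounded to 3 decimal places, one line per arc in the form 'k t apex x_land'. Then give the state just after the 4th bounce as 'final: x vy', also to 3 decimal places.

1 4.714 36.350 33.235
2 4.846 28.793 67.397
3 4.313 22.807 97.801
4 3.838 18.065 124.861
final: 124.861 16.756

Arc 1: start y=16.890, vy=19.540 → t=4.714, apex=36.350, x_land=33.235, impact vy=-26.706
  bounce: vy ← 0.89·26.706 = 23.768
Arc 2: start y=0.000, vy=23.768 → t=4.846, apex=28.793, x_land=67.397, impact vy=-23.768
  bounce: vy ← 0.89·23.768 = 21.154
Arc 3: start y=0.000, vy=21.154 → t=4.313, apex=22.807, x_land=97.801, impact vy=-21.154
  bounce: vy ← 0.89·21.154 = 18.827
Arc 4: start y=0.000, vy=18.827 → t=3.838, apex=18.065, x_land=124.861, impact vy=-18.827
  bounce: vy ← 0.89·18.827 = 16.756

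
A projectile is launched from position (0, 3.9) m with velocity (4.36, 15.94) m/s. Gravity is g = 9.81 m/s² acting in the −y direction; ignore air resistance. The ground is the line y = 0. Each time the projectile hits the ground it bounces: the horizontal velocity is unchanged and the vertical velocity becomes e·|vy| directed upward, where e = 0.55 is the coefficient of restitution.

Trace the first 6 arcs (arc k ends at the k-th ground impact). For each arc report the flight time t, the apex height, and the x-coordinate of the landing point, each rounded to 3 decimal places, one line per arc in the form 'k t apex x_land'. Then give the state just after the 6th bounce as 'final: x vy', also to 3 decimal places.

1 3.478 16.850 15.166
2 2.039 5.097 24.055
3 1.121 1.542 28.944
4 0.617 0.466 31.633
5 0.339 0.141 33.112
6 0.187 0.043 33.925
final: 33.925 0.503

Arc 1: start y=3.900, vy=15.940 → t=3.478, apex=16.850, x_land=15.166, impact vy=-18.182
  bounce: vy ← 0.55·18.182 = 10.000
Arc 2: start y=0.000, vy=10.000 → t=2.039, apex=5.097, x_land=24.055, impact vy=-10.000
  bounce: vy ← 0.55·10.000 = 5.500
Arc 3: start y=0.000, vy=5.500 → t=1.121, apex=1.542, x_land=28.944, impact vy=-5.500
  bounce: vy ← 0.55·5.500 = 3.025
Arc 4: start y=0.000, vy=3.025 → t=0.617, apex=0.466, x_land=31.633, impact vy=-3.025
  bounce: vy ← 0.55·3.025 = 1.664
Arc 5: start y=0.000, vy=1.664 → t=0.339, apex=0.141, x_land=33.112, impact vy=-1.664
  bounce: vy ← 0.55·1.664 = 0.915
Arc 6: start y=0.000, vy=0.915 → t=0.187, apex=0.043, x_land=33.925, impact vy=-0.915
  bounce: vy ← 0.55·0.915 = 0.503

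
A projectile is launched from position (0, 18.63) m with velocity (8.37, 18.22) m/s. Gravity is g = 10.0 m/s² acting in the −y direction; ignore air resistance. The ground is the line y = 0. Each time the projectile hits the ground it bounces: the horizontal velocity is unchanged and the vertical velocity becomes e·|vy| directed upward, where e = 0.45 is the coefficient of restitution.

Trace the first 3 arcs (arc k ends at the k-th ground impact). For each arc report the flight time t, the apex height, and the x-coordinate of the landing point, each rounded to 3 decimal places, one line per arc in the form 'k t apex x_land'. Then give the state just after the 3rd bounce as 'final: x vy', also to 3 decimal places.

1 4.476 35.228 37.467
2 2.389 7.134 57.463
3 1.075 1.445 66.461
final: 66.461 2.419

Arc 1: start y=18.630, vy=18.220 → t=4.476, apex=35.228, x_land=37.467, impact vy=-26.544
  bounce: vy ← 0.45·26.544 = 11.945
Arc 2: start y=0.000, vy=11.945 → t=2.389, apex=7.134, x_land=57.463, impact vy=-11.945
  bounce: vy ← 0.45·11.945 = 5.375
Arc 3: start y=0.000, vy=5.375 → t=1.075, apex=1.445, x_land=66.461, impact vy=-5.375
  bounce: vy ← 0.45·5.375 = 2.419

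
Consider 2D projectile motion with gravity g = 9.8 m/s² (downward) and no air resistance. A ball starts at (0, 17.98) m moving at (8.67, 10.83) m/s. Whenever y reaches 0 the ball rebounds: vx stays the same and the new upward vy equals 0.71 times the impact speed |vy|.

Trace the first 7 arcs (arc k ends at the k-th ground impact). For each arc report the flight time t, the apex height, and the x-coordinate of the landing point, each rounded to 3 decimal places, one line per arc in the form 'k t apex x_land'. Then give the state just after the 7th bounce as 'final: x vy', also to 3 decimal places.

Arc 1: start y=17.980, vy=10.830 → t=3.317, apex=23.964, x_land=28.755, impact vy=-21.672
  bounce: vy ← 0.71·21.672 = 15.387
Arc 2: start y=0.000, vy=15.387 → t=3.140, apex=12.080, x_land=55.981, impact vy=-15.387
  bounce: vy ← 0.71·15.387 = 10.925
Arc 3: start y=0.000, vy=10.925 → t=2.230, apex=6.090, x_land=75.312, impact vy=-10.925
  bounce: vy ← 0.71·10.925 = 7.757
Arc 4: start y=0.000, vy=7.757 → t=1.583, apex=3.070, x_land=89.037, impact vy=-7.757
  bounce: vy ← 0.71·7.757 = 5.507
Arc 5: start y=0.000, vy=5.507 → t=1.124, apex=1.547, x_land=98.781, impact vy=-5.507
  bounce: vy ← 0.71·5.507 = 3.910
Arc 6: start y=0.000, vy=3.910 → t=0.798, apex=0.780, x_land=105.700, impact vy=-3.910
  bounce: vy ← 0.71·3.910 = 2.776
Arc 7: start y=0.000, vy=2.776 → t=0.567, apex=0.393, x_land=110.612, impact vy=-2.776
  bounce: vy ← 0.71·2.776 = 1.971

1 3.317 23.964 28.755
2 3.140 12.080 55.981
3 2.230 6.090 75.312
4 1.583 3.070 89.037
5 1.124 1.547 98.781
6 0.798 0.780 105.700
7 0.567 0.393 110.612
final: 110.612 1.971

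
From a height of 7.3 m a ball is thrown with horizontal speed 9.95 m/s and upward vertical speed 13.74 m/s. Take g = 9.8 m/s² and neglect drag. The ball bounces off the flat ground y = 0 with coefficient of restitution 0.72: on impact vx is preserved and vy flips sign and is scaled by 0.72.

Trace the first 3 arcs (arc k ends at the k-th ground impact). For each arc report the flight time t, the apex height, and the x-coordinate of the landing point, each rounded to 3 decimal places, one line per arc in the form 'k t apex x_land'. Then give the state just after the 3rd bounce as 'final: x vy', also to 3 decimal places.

1 3.261 16.932 32.446
2 2.677 8.778 59.081
3 1.927 4.550 78.257
final: 78.257 6.800

Arc 1: start y=7.300, vy=13.740 → t=3.261, apex=16.932, x_land=32.446, impact vy=-18.217
  bounce: vy ← 0.72·18.217 = 13.116
Arc 2: start y=0.000, vy=13.116 → t=2.677, apex=8.778, x_land=59.081, impact vy=-13.116
  bounce: vy ← 0.72·13.116 = 9.444
Arc 3: start y=0.000, vy=9.444 → t=1.927, apex=4.550, x_land=78.257, impact vy=-9.444
  bounce: vy ← 0.72·9.444 = 6.800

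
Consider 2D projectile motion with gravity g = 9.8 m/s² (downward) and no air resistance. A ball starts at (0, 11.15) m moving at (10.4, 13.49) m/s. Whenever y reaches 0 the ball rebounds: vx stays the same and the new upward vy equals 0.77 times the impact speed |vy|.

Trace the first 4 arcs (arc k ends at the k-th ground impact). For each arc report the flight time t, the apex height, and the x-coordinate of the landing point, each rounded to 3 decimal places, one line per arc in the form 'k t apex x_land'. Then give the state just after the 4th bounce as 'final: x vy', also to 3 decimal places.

Arc 1: start y=11.150, vy=13.490 → t=3.419, apex=20.435, x_land=35.554, impact vy=-20.013
  bounce: vy ← 0.77·20.013 = 15.410
Arc 2: start y=0.000, vy=15.410 → t=3.145, apex=12.116, x_land=68.261, impact vy=-15.410
  bounce: vy ← 0.77·15.410 = 11.866
Arc 3: start y=0.000, vy=11.866 → t=2.422, apex=7.183, x_land=93.446, impact vy=-11.866
  bounce: vy ← 0.77·11.866 = 9.137
Arc 4: start y=0.000, vy=9.137 → t=1.865, apex=4.259, x_land=112.837, impact vy=-9.137
  bounce: vy ← 0.77·9.137 = 7.035

1 3.419 20.435 35.554
2 3.145 12.116 68.261
3 2.422 7.183 93.446
4 1.865 4.259 112.837
final: 112.837 7.035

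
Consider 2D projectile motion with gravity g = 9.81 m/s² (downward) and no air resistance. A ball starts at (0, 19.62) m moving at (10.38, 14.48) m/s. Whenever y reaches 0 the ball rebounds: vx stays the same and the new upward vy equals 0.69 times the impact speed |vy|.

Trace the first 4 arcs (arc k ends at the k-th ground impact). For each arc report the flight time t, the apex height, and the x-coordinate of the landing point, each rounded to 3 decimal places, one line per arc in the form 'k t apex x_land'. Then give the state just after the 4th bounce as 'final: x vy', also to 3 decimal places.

Arc 1: start y=19.620, vy=14.480 → t=3.962, apex=30.307, x_land=41.123, impact vy=-24.385
  bounce: vy ← 0.69·24.385 = 16.825
Arc 2: start y=0.000, vy=16.825 → t=3.430, apex=14.429, x_land=76.729, impact vy=-16.825
  bounce: vy ← 0.69·16.825 = 11.610
Arc 3: start y=0.000, vy=11.610 → t=2.367, apex=6.870, x_land=101.297, impact vy=-11.610
  bounce: vy ← 0.69·11.610 = 8.011
Arc 4: start y=0.000, vy=8.011 → t=1.633, apex=3.271, x_land=118.249, impact vy=-8.011
  bounce: vy ← 0.69·8.011 = 5.527

1 3.962 30.307 41.123
2 3.430 14.429 76.729
3 2.367 6.870 101.297
4 1.633 3.271 118.249
final: 118.249 5.527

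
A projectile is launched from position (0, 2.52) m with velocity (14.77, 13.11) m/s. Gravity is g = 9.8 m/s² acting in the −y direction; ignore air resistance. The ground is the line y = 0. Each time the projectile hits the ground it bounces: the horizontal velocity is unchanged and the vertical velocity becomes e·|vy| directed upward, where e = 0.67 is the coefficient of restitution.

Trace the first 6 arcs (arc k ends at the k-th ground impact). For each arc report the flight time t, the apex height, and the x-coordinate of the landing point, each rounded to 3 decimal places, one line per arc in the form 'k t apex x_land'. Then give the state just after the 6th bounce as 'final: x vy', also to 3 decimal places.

1 2.856 11.289 42.177
2 2.034 5.068 72.218
3 1.363 2.275 92.346
4 0.913 1.021 105.831
5 0.612 0.458 114.866
6 0.410 0.206 120.920
final: 120.920 1.346

Arc 1: start y=2.520, vy=13.110 → t=2.856, apex=11.289, x_land=42.177, impact vy=-14.875
  bounce: vy ← 0.67·14.875 = 9.966
Arc 2: start y=0.000, vy=9.966 → t=2.034, apex=5.068, x_land=72.218, impact vy=-9.966
  bounce: vy ← 0.67·9.966 = 6.677
Arc 3: start y=0.000, vy=6.677 → t=1.363, apex=2.275, x_land=92.346, impact vy=-6.677
  bounce: vy ← 0.67·6.677 = 4.474
Arc 4: start y=0.000, vy=4.474 → t=0.913, apex=1.021, x_land=105.831, impact vy=-4.474
  bounce: vy ← 0.67·4.474 = 2.997
Arc 5: start y=0.000, vy=2.997 → t=0.612, apex=0.458, x_land=114.866, impact vy=-2.997
  bounce: vy ← 0.67·2.997 = 2.008
Arc 6: start y=0.000, vy=2.008 → t=0.410, apex=0.206, x_land=120.920, impact vy=-2.008
  bounce: vy ← 0.67·2.008 = 1.346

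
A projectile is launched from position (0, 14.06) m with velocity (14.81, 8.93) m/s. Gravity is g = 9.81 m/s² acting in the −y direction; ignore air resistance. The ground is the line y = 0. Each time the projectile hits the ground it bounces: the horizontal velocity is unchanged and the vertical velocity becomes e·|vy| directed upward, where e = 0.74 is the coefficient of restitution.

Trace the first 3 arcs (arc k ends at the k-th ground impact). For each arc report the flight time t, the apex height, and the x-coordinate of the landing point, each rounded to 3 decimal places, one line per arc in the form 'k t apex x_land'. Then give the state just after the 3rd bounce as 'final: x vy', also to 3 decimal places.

Arc 1: start y=14.060, vy=8.930 → t=2.833, apex=18.124, x_land=41.950, impact vy=-18.857
  bounce: vy ← 0.74·18.857 = 13.954
Arc 2: start y=0.000, vy=13.954 → t=2.845, apex=9.925, x_land=84.084, impact vy=-13.954
  bounce: vy ← 0.74·13.954 = 10.326
Arc 3: start y=0.000, vy=10.326 → t=2.105, apex=5.435, x_land=115.263, impact vy=-10.326
  bounce: vy ← 0.74·10.326 = 7.641

1 2.833 18.124 41.950
2 2.845 9.925 84.084
3 2.105 5.435 115.263
final: 115.263 7.641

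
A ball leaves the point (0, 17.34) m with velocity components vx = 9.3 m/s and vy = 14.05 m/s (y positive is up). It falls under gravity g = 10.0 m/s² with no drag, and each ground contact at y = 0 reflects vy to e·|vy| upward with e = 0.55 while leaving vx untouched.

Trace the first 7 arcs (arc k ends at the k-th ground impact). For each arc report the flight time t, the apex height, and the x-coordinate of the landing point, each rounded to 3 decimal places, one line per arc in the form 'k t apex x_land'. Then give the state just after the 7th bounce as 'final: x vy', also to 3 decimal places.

1 3.738 27.210 34.762
2 2.566 8.231 58.626
3 1.411 2.490 71.752
4 0.776 0.753 78.971
5 0.427 0.228 82.942
6 0.235 0.069 85.125
7 0.129 0.021 86.326
final: 86.326 0.355

Arc 1: start y=17.340, vy=14.050 → t=3.738, apex=27.210, x_land=34.762, impact vy=-23.328
  bounce: vy ← 0.55·23.328 = 12.830
Arc 2: start y=0.000, vy=12.830 → t=2.566, apex=8.231, x_land=58.626, impact vy=-12.830
  bounce: vy ← 0.55·12.830 = 7.057
Arc 3: start y=0.000, vy=7.057 → t=1.411, apex=2.490, x_land=71.752, impact vy=-7.057
  bounce: vy ← 0.55·7.057 = 3.881
Arc 4: start y=0.000, vy=3.881 → t=0.776, apex=0.753, x_land=78.971, impact vy=-3.881
  bounce: vy ← 0.55·3.881 = 2.135
Arc 5: start y=0.000, vy=2.135 → t=0.427, apex=0.228, x_land=82.942, impact vy=-2.135
  bounce: vy ← 0.55·2.135 = 1.174
Arc 6: start y=0.000, vy=1.174 → t=0.235, apex=0.069, x_land=85.125, impact vy=-1.174
  bounce: vy ← 0.55·1.174 = 0.646
Arc 7: start y=0.000, vy=0.646 → t=0.129, apex=0.021, x_land=86.326, impact vy=-0.646
  bounce: vy ← 0.55·0.646 = 0.355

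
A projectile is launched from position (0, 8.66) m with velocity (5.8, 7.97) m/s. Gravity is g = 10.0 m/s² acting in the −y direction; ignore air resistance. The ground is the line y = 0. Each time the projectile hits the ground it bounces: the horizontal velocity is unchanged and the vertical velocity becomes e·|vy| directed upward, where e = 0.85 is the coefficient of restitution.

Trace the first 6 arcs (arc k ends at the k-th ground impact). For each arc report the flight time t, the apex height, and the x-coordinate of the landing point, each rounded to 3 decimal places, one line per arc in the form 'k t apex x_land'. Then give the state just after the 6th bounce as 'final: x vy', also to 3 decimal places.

Arc 1: start y=8.660, vy=7.970 → t=2.336, apex=11.836, x_land=13.546, impact vy=-15.386
  bounce: vy ← 0.85·15.386 = 13.078
Arc 2: start y=0.000, vy=13.078 → t=2.616, apex=8.552, x_land=28.717, impact vy=-13.078
  bounce: vy ← 0.85·13.078 = 11.116
Arc 3: start y=0.000, vy=11.116 → t=2.223, apex=6.178, x_land=41.611, impact vy=-11.116
  bounce: vy ← 0.85·11.116 = 9.449
Arc 4: start y=0.000, vy=9.449 → t=1.890, apex=4.464, x_land=52.572, impact vy=-9.449
  bounce: vy ← 0.85·9.449 = 8.031
Arc 5: start y=0.000, vy=8.031 → t=1.606, apex=3.225, x_land=61.889, impact vy=-8.031
  bounce: vy ← 0.85·8.031 = 6.827
Arc 6: start y=0.000, vy=6.827 → t=1.365, apex=2.330, x_land=69.808, impact vy=-6.827
  bounce: vy ← 0.85·6.827 = 5.803

1 2.336 11.836 13.546
2 2.616 8.552 28.717
3 2.223 6.178 41.611
4 1.890 4.464 52.572
5 1.606 3.225 61.889
6 1.365 2.330 69.808
final: 69.808 5.803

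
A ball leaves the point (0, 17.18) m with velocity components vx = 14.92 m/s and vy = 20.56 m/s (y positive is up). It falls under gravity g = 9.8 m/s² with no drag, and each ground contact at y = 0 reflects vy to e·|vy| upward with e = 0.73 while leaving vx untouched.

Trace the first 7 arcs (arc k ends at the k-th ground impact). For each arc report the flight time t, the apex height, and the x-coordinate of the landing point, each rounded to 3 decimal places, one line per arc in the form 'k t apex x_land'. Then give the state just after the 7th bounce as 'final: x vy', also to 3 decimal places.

Arc 1: start y=17.180, vy=20.560 → t=4.910, apex=38.747, x_land=73.257, impact vy=-27.558
  bounce: vy ← 0.73·27.558 = 20.117
Arc 2: start y=0.000, vy=20.117 → t=4.106, apex=20.648, x_land=134.512, impact vy=-20.117
  bounce: vy ← 0.73·20.117 = 14.686
Arc 3: start y=0.000, vy=14.686 → t=2.997, apex=11.003, x_land=179.229, impact vy=-14.686
  bounce: vy ← 0.73·14.686 = 10.721
Arc 4: start y=0.000, vy=10.721 → t=2.188, apex=5.864, x_land=211.871, impact vy=-10.721
  bounce: vy ← 0.73·10.721 = 7.826
Arc 5: start y=0.000, vy=7.826 → t=1.597, apex=3.125, x_land=235.701, impact vy=-7.826
  bounce: vy ← 0.73·7.826 = 5.713
Arc 6: start y=0.000, vy=5.713 → t=1.166, apex=1.665, x_land=253.096, impact vy=-5.713
  bounce: vy ← 0.73·5.713 = 4.170
Arc 7: start y=0.000, vy=4.170 → t=0.851, apex=0.887, x_land=265.795, impact vy=-4.170
  bounce: vy ← 0.73·4.170 = 3.044

1 4.910 38.747 73.257
2 4.106 20.648 134.512
3 2.997 11.003 179.229
4 2.188 5.864 211.871
5 1.597 3.125 235.701
6 1.166 1.665 253.096
7 0.851 0.887 265.795
final: 265.795 3.044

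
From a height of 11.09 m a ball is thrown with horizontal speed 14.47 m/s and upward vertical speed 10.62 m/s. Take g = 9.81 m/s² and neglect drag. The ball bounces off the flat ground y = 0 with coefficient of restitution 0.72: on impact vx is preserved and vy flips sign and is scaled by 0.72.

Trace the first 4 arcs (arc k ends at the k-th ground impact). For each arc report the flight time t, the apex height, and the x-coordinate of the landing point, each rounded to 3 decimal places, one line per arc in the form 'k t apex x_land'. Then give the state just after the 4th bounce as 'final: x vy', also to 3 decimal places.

Arc 1: start y=11.090, vy=10.620 → t=2.935, apex=16.838, x_land=42.475, impact vy=-18.176
  bounce: vy ← 0.72·18.176 = 13.087
Arc 2: start y=0.000, vy=13.087 → t=2.668, apex=8.729, x_land=81.082, impact vy=-13.087
  bounce: vy ← 0.72·13.087 = 9.422
Arc 3: start y=0.000, vy=9.422 → t=1.921, apex=4.525, x_land=108.878, impact vy=-9.422
  bounce: vy ← 0.72·9.422 = 6.784
Arc 4: start y=0.000, vy=6.784 → t=1.383, apex=2.346, x_land=128.892, impact vy=-6.784
  bounce: vy ← 0.72·6.784 = 4.885

1 2.935 16.838 42.475
2 2.668 8.729 81.082
3 1.921 4.525 108.878
4 1.383 2.346 128.892
final: 128.892 4.885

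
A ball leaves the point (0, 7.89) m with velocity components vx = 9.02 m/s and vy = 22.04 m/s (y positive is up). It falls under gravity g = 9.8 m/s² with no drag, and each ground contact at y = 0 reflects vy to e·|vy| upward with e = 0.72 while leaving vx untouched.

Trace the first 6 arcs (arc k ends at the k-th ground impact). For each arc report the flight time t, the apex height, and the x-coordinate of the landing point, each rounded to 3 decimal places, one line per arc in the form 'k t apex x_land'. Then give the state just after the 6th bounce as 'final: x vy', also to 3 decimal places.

1 4.831 32.674 43.578
2 3.718 16.938 77.118
3 2.677 8.781 101.268
4 1.928 4.552 118.655
5 1.388 2.360 131.174
6 0.999 1.223 140.188
final: 140.188 3.526

Arc 1: start y=7.890, vy=22.040 → t=4.831, apex=32.674, x_land=43.578, impact vy=-25.306
  bounce: vy ← 0.72·25.306 = 18.220
Arc 2: start y=0.000, vy=18.220 → t=3.718, apex=16.938, x_land=77.118, impact vy=-18.220
  bounce: vy ← 0.72·18.220 = 13.119
Arc 3: start y=0.000, vy=13.119 → t=2.677, apex=8.781, x_land=101.268, impact vy=-13.119
  bounce: vy ← 0.72·13.119 = 9.446
Arc 4: start y=0.000, vy=9.446 → t=1.928, apex=4.552, x_land=118.655, impact vy=-9.446
  bounce: vy ← 0.72·9.446 = 6.801
Arc 5: start y=0.000, vy=6.801 → t=1.388, apex=2.360, x_land=131.174, impact vy=-6.801
  bounce: vy ← 0.72·6.801 = 4.897
Arc 6: start y=0.000, vy=4.897 → t=0.999, apex=1.223, x_land=140.188, impact vy=-4.897
  bounce: vy ← 0.72·4.897 = 3.526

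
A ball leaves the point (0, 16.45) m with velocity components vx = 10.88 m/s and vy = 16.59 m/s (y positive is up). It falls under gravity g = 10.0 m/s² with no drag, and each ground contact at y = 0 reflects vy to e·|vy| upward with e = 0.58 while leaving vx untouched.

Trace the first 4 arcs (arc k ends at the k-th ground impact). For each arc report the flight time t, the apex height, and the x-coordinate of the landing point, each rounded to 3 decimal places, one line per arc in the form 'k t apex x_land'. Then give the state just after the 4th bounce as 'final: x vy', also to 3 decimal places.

Arc 1: start y=16.450, vy=16.590 → t=4.117, apex=30.211, x_land=44.794, impact vy=-24.581
  bounce: vy ← 0.58·24.581 = 14.257
Arc 2: start y=0.000, vy=14.257 → t=2.851, apex=10.163, x_land=75.817, impact vy=-14.257
  bounce: vy ← 0.58·14.257 = 8.269
Arc 3: start y=0.000, vy=8.269 → t=1.654, apex=3.419, x_land=93.811, impact vy=-8.269
  bounce: vy ← 0.58·8.269 = 4.796
Arc 4: start y=0.000, vy=4.796 → t=0.959, apex=1.150, x_land=104.247, impact vy=-4.796
  bounce: vy ← 0.58·4.796 = 2.782

1 4.117 30.211 44.794
2 2.851 10.163 75.817
3 1.654 3.419 93.811
4 0.959 1.150 104.247
final: 104.247 2.782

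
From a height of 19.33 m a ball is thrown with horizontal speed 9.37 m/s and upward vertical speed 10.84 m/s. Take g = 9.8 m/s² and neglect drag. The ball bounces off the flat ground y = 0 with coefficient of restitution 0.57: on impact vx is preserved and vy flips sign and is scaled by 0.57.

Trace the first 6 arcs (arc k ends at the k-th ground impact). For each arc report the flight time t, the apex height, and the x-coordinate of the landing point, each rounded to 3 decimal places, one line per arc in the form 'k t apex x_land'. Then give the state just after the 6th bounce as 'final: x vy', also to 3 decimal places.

1 3.380 25.325 31.666
2 2.592 8.228 55.950
3 1.477 2.673 69.792
4 0.842 0.869 77.682
5 0.480 0.282 82.180
6 0.274 0.092 84.743
final: 84.743 0.764

Arc 1: start y=19.330, vy=10.840 → t=3.380, apex=25.325, x_land=31.666, impact vy=-22.279
  bounce: vy ← 0.57·22.279 = 12.699
Arc 2: start y=0.000, vy=12.699 → t=2.592, apex=8.228, x_land=55.950, impact vy=-12.699
  bounce: vy ← 0.57·12.699 = 7.239
Arc 3: start y=0.000, vy=7.239 → t=1.477, apex=2.673, x_land=69.792, impact vy=-7.239
  bounce: vy ← 0.57·7.239 = 4.126
Arc 4: start y=0.000, vy=4.126 → t=0.842, apex=0.869, x_land=77.682, impact vy=-4.126
  bounce: vy ← 0.57·4.126 = 2.352
Arc 5: start y=0.000, vy=2.352 → t=0.480, apex=0.282, x_land=82.180, impact vy=-2.352
  bounce: vy ← 0.57·2.352 = 1.341
Arc 6: start y=0.000, vy=1.341 → t=0.274, apex=0.092, x_land=84.743, impact vy=-1.341
  bounce: vy ← 0.57·1.341 = 0.764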